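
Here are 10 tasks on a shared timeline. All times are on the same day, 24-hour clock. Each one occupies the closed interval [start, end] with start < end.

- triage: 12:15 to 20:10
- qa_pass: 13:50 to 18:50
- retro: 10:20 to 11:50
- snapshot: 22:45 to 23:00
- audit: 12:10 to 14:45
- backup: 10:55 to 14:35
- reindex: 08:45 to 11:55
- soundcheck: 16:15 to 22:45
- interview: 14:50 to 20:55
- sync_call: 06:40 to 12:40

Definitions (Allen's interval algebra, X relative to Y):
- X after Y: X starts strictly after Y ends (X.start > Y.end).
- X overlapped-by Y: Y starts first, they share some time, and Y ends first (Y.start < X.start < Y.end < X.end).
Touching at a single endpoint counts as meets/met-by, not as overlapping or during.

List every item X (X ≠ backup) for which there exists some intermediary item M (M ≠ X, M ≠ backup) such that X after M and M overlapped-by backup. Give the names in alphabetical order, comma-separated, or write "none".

interview, snapshot, soundcheck

Target backup = [10:55, 14:35].
Intermediaries M with M overlapped-by backup: audit, qa_pass, triage.
Via audit — items with X after audit: interview, snapshot, soundcheck.
Via qa_pass — items with X after qa_pass: snapshot.
Via triage — items with X after triage: snapshot.
Union: interview, snapshot, soundcheck.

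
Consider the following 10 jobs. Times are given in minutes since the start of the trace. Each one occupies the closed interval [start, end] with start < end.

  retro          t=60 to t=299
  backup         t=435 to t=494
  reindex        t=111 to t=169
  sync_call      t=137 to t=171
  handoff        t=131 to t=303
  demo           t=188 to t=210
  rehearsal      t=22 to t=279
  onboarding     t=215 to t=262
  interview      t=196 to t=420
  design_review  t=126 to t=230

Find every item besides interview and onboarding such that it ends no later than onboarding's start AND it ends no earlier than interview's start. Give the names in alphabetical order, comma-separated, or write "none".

Conditions: its end is no later than onboarding's start (X.end <= t=215) AND its end is no earlier than interview's start (X.end >= t=196).
backup: end t=494 <= t=215? ✗; end t=494 >= t=196? ✓ → no.
demo: end t=210 <= t=215? ✓; end t=210 >= t=196? ✓ → yes.
design_review: end t=230 <= t=215? ✗; end t=230 >= t=196? ✓ → no.
handoff: end t=303 <= t=215? ✗; end t=303 >= t=196? ✓ → no.
rehearsal: end t=279 <= t=215? ✗; end t=279 >= t=196? ✓ → no.
reindex: end t=169 <= t=215? ✓; end t=169 >= t=196? ✗ → no.
retro: end t=299 <= t=215? ✗; end t=299 >= t=196? ✓ → no.
sync_call: end t=171 <= t=215? ✓; end t=171 >= t=196? ✗ → no.
Result: demo.

demo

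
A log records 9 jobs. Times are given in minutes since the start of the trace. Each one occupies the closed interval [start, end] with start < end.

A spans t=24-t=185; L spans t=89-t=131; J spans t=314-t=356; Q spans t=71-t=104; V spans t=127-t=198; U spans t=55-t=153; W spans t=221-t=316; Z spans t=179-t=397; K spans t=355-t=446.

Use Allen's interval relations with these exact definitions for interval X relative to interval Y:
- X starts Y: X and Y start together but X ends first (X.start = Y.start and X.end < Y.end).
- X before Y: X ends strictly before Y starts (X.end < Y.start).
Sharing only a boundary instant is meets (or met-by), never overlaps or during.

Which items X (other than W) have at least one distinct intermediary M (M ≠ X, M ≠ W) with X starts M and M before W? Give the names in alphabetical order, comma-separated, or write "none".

none

Target W = [t=221, t=316].
Intermediaries M with M before W: A, L, Q, U, V.
Via A — items with X starts A: none.
Via L — items with X starts L: none.
Via Q — items with X starts Q: none.
Via U — items with X starts U: none.
Via V — items with X starts V: none.
Union: none.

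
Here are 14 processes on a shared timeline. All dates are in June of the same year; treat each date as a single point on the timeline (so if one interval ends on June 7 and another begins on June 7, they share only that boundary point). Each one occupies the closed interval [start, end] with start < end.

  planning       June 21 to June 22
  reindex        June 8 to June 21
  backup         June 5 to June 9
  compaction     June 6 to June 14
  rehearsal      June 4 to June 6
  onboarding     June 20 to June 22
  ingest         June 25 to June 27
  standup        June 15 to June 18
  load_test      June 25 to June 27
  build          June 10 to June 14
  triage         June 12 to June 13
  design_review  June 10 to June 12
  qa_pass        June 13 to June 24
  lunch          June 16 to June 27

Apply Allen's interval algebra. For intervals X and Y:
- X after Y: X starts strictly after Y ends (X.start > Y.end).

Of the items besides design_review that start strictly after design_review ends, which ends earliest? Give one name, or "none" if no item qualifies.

Target design_review = [June 10, June 12].
backup [June 5, June 9] → before → excluded.
build [June 10, June 14] → started-by → excluded.
compaction [June 6, June 14] → contains → excluded.
ingest [June 25, June 27] → after → candidate.
load_test [June 25, June 27] → after → candidate.
lunch [June 16, June 27] → after → candidate.
onboarding [June 20, June 22] → after → candidate.
planning [June 21, June 22] → after → candidate.
qa_pass [June 13, June 24] → after → candidate.
rehearsal [June 4, June 6] → before → excluded.
reindex [June 8, June 21] → contains → excluded.
standup [June 15, June 18] → after → candidate.
triage [June 12, June 13] → met-by → excluded.
Among candidates, earliest end is June 18 → standup.

standup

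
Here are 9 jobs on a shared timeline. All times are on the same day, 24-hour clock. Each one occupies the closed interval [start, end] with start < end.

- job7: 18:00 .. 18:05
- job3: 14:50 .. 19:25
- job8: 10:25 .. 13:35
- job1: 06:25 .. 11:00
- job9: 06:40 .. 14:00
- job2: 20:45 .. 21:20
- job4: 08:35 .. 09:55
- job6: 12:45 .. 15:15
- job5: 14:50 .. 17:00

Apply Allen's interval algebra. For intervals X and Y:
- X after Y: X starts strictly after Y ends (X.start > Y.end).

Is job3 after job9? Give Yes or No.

job3 = [14:50, 19:25], job9 = [06:40, 14:00].
Actual relation of job3 to job9: after.
Asked whether 'after' holds → Yes.

Yes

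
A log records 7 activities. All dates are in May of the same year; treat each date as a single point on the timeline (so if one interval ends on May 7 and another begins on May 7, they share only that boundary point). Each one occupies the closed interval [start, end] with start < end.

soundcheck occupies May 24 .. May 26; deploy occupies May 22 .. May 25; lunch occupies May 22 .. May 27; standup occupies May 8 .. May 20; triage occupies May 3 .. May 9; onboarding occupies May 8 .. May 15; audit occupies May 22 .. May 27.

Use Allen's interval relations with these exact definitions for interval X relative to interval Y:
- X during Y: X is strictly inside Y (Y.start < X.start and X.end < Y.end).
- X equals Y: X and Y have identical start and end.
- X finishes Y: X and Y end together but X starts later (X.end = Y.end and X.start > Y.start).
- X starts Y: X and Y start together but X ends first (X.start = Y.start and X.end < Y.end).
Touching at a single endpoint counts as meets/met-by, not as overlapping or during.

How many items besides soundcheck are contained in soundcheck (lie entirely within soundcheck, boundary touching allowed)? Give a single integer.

Target soundcheck = [May 24, May 26].
audit [May 22, May 27] → contains → no.
deploy [May 22, May 25] → overlaps → no.
lunch [May 22, May 27] → contains → no.
onboarding [May 8, May 15] → before → no.
standup [May 8, May 20] → before → no.
triage [May 3, May 9] → before → no.
Total: 0.

0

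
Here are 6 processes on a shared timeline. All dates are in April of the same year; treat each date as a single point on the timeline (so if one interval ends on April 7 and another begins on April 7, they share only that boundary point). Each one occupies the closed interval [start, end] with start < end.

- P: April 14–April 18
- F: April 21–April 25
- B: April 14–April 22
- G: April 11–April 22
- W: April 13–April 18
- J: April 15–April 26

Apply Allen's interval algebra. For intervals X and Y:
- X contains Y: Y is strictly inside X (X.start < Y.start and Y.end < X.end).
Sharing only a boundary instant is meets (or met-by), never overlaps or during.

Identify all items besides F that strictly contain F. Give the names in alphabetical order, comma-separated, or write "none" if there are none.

J

Target F = [April 21, April 25].
B [April 14, April 22] → overlaps → no.
G [April 11, April 22] → overlaps → no.
J [April 15, April 26] → contains → yes.
P [April 14, April 18] → before → no.
W [April 13, April 18] → before → no.
Result: J.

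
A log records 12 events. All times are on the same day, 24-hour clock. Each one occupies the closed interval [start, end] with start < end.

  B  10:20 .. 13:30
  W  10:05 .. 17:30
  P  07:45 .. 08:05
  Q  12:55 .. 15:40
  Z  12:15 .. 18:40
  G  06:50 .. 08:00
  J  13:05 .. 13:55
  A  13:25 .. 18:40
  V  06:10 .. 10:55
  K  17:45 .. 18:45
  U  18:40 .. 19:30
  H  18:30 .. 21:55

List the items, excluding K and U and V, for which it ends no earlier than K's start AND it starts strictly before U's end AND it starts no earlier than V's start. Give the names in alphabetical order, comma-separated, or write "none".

Conditions: its end is no earlier than K's start (X.end >= 17:45) AND its start is strictly before U's end (X.start < 19:30) AND its start is no earlier than V's start (X.start >= 06:10).
A: end 18:40 >= 17:45? ✓; start 13:25 < 19:30? ✓; start 13:25 >= 06:10? ✓ → yes.
B: end 13:30 >= 17:45? ✗; start 10:20 < 19:30? ✓; start 10:20 >= 06:10? ✓ → no.
G: end 08:00 >= 17:45? ✗; start 06:50 < 19:30? ✓; start 06:50 >= 06:10? ✓ → no.
H: end 21:55 >= 17:45? ✓; start 18:30 < 19:30? ✓; start 18:30 >= 06:10? ✓ → yes.
J: end 13:55 >= 17:45? ✗; start 13:05 < 19:30? ✓; start 13:05 >= 06:10? ✓ → no.
P: end 08:05 >= 17:45? ✗; start 07:45 < 19:30? ✓; start 07:45 >= 06:10? ✓ → no.
Q: end 15:40 >= 17:45? ✗; start 12:55 < 19:30? ✓; start 12:55 >= 06:10? ✓ → no.
W: end 17:30 >= 17:45? ✗; start 10:05 < 19:30? ✓; start 10:05 >= 06:10? ✓ → no.
Z: end 18:40 >= 17:45? ✓; start 12:15 < 19:30? ✓; start 12:15 >= 06:10? ✓ → yes.
Result: A, H, Z.

A, H, Z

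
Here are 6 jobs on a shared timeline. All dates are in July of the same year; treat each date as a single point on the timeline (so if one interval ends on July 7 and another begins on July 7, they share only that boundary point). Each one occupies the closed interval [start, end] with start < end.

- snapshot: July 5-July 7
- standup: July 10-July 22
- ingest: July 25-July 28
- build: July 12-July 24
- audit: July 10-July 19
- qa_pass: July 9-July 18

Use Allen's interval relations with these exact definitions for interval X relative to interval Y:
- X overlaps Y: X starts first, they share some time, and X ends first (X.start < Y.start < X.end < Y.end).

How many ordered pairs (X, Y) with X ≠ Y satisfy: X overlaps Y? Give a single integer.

5

Checking all 30 ordered pairs for relation 'overlaps'; matching pairs in alphabetical order:
(audit, build): audit overlaps build ✓
(qa_pass, audit): qa_pass overlaps audit ✓
(qa_pass, build): qa_pass overlaps build ✓
(qa_pass, standup): qa_pass overlaps standup ✓
(standup, build): standup overlaps build ✓
Count: 5.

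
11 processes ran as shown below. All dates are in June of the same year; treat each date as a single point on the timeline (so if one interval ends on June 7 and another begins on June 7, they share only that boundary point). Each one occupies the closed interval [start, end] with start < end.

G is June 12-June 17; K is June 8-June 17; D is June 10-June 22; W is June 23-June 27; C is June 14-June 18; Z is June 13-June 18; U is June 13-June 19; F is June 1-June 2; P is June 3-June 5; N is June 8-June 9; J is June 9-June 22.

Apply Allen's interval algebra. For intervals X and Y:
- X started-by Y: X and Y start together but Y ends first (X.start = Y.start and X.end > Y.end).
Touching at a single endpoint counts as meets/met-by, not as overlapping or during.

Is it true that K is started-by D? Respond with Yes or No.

K = [June 8, June 17], D = [June 10, June 22].
Actual relation of K to D: overlaps.
Asked whether 'started-by' holds → No.

No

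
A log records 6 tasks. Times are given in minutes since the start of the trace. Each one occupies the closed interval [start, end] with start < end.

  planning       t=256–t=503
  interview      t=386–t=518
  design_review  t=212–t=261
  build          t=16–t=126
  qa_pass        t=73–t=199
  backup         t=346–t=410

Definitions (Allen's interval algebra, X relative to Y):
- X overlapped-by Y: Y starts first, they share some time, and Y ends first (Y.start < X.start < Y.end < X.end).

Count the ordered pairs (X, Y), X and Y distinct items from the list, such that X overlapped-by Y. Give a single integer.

4

Checking all 30 ordered pairs for relation 'overlapped-by'; matching pairs in alphabetical order:
(interview, backup): interview overlapped-by backup ✓
(interview, planning): interview overlapped-by planning ✓
(planning, design_review): planning overlapped-by design_review ✓
(qa_pass, build): qa_pass overlapped-by build ✓
Count: 4.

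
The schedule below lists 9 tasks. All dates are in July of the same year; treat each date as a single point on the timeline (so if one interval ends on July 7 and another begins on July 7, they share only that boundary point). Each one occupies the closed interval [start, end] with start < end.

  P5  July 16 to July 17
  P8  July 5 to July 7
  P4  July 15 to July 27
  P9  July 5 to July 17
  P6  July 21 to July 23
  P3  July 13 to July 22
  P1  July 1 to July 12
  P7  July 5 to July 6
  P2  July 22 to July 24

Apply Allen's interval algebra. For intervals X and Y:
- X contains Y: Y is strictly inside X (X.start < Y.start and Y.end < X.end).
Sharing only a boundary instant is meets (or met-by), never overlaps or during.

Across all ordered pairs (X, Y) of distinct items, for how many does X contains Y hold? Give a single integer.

Checking all 72 ordered pairs for relation 'contains'; matching pairs in alphabetical order:
(P1, P7): P1 contains P7 ✓
(P1, P8): P1 contains P8 ✓
(P3, P5): P3 contains P5 ✓
(P4, P2): P4 contains P2 ✓
(P4, P5): P4 contains P5 ✓
(P4, P6): P4 contains P6 ✓
Count: 6.

6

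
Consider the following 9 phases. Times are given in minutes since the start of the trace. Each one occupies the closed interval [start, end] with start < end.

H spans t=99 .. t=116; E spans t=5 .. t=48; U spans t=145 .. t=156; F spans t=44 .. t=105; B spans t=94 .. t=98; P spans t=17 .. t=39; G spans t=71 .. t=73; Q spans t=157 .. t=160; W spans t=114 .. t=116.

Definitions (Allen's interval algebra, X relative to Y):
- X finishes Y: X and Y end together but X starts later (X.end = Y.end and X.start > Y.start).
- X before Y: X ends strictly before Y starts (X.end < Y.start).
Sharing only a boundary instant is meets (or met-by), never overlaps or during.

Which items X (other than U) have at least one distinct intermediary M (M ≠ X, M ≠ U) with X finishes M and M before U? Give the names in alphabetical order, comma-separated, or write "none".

W

Target U = [t=145, t=156].
Intermediaries M with M before U: B, E, F, G, H, P, W.
Via B — items with X finishes B: none.
Via E — items with X finishes E: none.
Via F — items with X finishes F: none.
Via G — items with X finishes G: none.
Via H — items with X finishes H: W.
Via P — items with X finishes P: none.
Via W — items with X finishes W: none.
Union: W.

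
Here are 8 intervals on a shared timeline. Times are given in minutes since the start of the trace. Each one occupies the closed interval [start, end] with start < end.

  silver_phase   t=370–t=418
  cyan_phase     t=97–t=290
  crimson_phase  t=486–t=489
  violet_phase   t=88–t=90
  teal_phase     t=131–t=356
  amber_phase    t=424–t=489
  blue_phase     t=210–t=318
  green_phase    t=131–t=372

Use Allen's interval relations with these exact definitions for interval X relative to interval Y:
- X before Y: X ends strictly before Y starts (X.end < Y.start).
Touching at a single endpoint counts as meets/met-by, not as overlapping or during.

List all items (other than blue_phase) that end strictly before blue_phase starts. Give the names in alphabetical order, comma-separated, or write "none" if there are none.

violet_phase

Target blue_phase = [t=210, t=318].
amber_phase [t=424, t=489] → after → no.
crimson_phase [t=486, t=489] → after → no.
cyan_phase [t=97, t=290] → overlaps → no.
green_phase [t=131, t=372] → contains → no.
silver_phase [t=370, t=418] → after → no.
teal_phase [t=131, t=356] → contains → no.
violet_phase [t=88, t=90] → before → yes.
Result: violet_phase.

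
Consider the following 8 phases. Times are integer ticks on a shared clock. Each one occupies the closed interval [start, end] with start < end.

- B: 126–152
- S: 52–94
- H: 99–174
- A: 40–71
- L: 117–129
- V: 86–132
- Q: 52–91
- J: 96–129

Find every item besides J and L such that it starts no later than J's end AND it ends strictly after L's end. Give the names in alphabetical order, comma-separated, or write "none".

Conditions: its start is no later than J's end (X.start <= 129) AND its end is strictly after L's end (X.end > 129).
A: start 40 <= 129? ✓; end 71 > 129? ✗ → no.
B: start 126 <= 129? ✓; end 152 > 129? ✓ → yes.
H: start 99 <= 129? ✓; end 174 > 129? ✓ → yes.
Q: start 52 <= 129? ✓; end 91 > 129? ✗ → no.
S: start 52 <= 129? ✓; end 94 > 129? ✗ → no.
V: start 86 <= 129? ✓; end 132 > 129? ✓ → yes.
Result: B, H, V.

B, H, V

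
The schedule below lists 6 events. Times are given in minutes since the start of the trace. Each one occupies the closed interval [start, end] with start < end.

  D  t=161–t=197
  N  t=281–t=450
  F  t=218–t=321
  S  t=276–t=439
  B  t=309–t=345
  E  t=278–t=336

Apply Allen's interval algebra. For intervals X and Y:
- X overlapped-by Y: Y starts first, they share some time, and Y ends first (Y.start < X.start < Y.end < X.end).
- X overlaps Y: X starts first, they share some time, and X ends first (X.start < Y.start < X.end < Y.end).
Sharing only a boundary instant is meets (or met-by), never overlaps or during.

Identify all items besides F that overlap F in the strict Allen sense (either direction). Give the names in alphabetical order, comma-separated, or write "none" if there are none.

Target F = [t=218, t=321].
B [t=309, t=345] → overlapped-by → yes.
D [t=161, t=197] → before → no.
E [t=278, t=336] → overlapped-by → yes.
N [t=281, t=450] → overlapped-by → yes.
S [t=276, t=439] → overlapped-by → yes.
Result: B, E, N, S.

B, E, N, S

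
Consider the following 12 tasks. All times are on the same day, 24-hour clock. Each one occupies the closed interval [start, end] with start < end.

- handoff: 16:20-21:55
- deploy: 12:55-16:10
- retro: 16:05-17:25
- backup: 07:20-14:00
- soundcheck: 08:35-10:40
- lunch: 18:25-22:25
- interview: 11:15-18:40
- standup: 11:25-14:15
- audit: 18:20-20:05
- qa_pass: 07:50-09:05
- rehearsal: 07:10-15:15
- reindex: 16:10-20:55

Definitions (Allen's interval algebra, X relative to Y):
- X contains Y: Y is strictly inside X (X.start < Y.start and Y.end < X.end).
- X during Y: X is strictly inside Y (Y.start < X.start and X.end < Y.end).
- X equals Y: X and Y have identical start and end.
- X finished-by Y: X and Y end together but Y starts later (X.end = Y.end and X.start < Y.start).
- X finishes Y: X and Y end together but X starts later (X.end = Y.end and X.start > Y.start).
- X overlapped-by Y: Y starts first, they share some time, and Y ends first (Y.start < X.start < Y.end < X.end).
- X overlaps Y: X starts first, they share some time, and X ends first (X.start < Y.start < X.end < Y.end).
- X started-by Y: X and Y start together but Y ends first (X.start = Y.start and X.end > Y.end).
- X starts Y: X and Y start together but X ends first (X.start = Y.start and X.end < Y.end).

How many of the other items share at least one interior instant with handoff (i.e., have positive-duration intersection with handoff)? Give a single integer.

Target handoff = [16:20, 21:55].
audit [18:20, 20:05] → during → counts.
backup [07:20, 14:00] → before → no.
deploy [12:55, 16:10] → before → no.
interview [11:15, 18:40] → overlaps → counts.
lunch [18:25, 22:25] → overlapped-by → counts.
qa_pass [07:50, 09:05] → before → no.
rehearsal [07:10, 15:15] → before → no.
reindex [16:10, 20:55] → overlaps → counts.
retro [16:05, 17:25] → overlaps → counts.
soundcheck [08:35, 10:40] → before → no.
standup [11:25, 14:15] → before → no.
Total: 5.

5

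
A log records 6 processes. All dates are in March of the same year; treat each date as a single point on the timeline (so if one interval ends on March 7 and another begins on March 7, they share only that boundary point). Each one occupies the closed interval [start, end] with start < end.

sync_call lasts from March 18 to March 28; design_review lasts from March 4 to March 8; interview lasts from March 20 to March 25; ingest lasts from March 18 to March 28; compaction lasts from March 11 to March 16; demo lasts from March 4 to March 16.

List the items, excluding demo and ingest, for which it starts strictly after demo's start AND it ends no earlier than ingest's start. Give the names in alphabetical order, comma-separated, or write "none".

interview, sync_call

Conditions: its start is strictly after demo's start (X.start > March 4) AND its end is no earlier than ingest's start (X.end >= March 18).
compaction: start March 11 > March 4? ✓; end March 16 >= March 18? ✗ → no.
design_review: start March 4 > March 4? ✗; end March 8 >= March 18? ✗ → no.
interview: start March 20 > March 4? ✓; end March 25 >= March 18? ✓ → yes.
sync_call: start March 18 > March 4? ✓; end March 28 >= March 18? ✓ → yes.
Result: interview, sync_call.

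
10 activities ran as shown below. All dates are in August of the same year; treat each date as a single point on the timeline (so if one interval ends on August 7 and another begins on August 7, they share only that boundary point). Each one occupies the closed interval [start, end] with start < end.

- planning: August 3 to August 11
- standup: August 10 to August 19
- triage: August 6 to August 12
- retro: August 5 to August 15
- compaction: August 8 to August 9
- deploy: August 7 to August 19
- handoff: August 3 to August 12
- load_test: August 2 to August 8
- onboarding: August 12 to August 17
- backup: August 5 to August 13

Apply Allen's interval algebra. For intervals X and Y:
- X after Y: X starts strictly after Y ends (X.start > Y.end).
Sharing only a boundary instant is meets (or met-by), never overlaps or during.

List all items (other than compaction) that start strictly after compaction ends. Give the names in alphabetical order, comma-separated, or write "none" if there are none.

Target compaction = [August 8, August 9].
backup [August 5, August 13] → contains → no.
deploy [August 7, August 19] → contains → no.
handoff [August 3, August 12] → contains → no.
load_test [August 2, August 8] → meets → no.
onboarding [August 12, August 17] → after → yes.
planning [August 3, August 11] → contains → no.
retro [August 5, August 15] → contains → no.
standup [August 10, August 19] → after → yes.
triage [August 6, August 12] → contains → no.
Result: onboarding, standup.

onboarding, standup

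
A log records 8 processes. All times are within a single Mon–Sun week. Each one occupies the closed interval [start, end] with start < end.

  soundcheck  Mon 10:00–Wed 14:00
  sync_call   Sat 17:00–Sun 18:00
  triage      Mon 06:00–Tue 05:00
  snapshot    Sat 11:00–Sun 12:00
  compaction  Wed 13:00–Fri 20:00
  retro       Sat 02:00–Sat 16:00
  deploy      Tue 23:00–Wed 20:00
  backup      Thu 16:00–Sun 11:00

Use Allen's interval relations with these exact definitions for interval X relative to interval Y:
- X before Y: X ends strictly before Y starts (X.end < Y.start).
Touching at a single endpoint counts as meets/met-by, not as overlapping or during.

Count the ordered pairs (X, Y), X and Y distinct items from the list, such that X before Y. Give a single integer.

18

Checking all 56 ordered pairs for relation 'before'; matching pairs in alphabetical order:
(compaction, retro): compaction before retro ✓
(compaction, snapshot): compaction before snapshot ✓
(compaction, sync_call): compaction before sync_call ✓
(deploy, backup): deploy before backup ✓
(deploy, retro): deploy before retro ✓
(deploy, snapshot): deploy before snapshot ✓
(deploy, sync_call): deploy before sync_call ✓
(retro, sync_call): retro before sync_call ✓
(soundcheck, backup): soundcheck before backup ✓
(soundcheck, retro): soundcheck before retro ✓
(soundcheck, snapshot): soundcheck before snapshot ✓
(soundcheck, sync_call): soundcheck before sync_call ✓
(triage, backup): triage before backup ✓
(triage, compaction): triage before compaction ✓
(triage, deploy): triage before deploy ✓
(triage, retro): triage before retro ✓
(triage, snapshot): triage before snapshot ✓
(triage, sync_call): triage before sync_call ✓
Count: 18.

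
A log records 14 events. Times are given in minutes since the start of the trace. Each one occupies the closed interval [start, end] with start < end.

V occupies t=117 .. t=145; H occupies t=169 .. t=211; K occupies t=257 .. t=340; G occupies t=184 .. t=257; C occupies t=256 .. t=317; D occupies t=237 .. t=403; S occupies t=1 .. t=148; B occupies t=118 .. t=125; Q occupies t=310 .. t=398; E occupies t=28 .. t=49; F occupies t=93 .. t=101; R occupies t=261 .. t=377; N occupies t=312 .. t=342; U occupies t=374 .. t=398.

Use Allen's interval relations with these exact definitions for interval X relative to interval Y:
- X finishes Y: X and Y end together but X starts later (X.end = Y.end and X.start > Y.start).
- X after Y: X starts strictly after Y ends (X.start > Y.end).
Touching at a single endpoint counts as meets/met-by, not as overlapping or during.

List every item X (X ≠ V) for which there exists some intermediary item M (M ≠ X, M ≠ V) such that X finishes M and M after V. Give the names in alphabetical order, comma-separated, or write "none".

U

Target V = [t=117, t=145].
Intermediaries M with M after V: C, D, G, H, K, N, Q, R, U.
Via C — items with X finishes C: none.
Via D — items with X finishes D: none.
Via G — items with X finishes G: none.
Via H — items with X finishes H: none.
Via K — items with X finishes K: none.
Via N — items with X finishes N: none.
Via Q — items with X finishes Q: U.
Via R — items with X finishes R: none.
Via U — items with X finishes U: none.
Union: U.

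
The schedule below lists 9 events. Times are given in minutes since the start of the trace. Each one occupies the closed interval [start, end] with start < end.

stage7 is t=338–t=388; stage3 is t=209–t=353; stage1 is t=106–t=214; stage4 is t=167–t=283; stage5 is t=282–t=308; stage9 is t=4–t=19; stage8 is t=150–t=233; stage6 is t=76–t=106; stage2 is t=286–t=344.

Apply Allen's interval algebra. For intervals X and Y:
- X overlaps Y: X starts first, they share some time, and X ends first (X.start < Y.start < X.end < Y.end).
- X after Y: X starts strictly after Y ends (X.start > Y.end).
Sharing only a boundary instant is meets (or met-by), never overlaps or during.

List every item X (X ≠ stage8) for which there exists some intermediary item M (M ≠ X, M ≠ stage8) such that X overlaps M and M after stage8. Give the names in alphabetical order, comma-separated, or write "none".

stage2, stage3, stage4, stage5

Target stage8 = [t=150, t=233].
Intermediaries M with M after stage8: stage2, stage5, stage7.
Via stage2 — items with X overlaps stage2: stage5.
Via stage5 — items with X overlaps stage5: stage4.
Via stage7 — items with X overlaps stage7: stage2, stage3.
Union: stage2, stage3, stage4, stage5.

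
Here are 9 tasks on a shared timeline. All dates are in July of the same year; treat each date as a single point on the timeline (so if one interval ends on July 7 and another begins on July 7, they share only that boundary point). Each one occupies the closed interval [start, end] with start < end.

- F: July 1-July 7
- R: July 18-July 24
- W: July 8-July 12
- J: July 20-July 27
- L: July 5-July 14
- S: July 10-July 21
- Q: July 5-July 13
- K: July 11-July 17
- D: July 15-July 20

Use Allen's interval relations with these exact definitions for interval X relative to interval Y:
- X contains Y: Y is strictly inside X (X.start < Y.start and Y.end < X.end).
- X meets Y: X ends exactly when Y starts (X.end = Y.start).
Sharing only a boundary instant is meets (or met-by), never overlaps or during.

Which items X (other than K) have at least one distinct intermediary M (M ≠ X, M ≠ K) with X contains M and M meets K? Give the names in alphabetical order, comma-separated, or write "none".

Target K = [July 11, July 17].
Intermediaries M with M meets K: none.
Union: none.

none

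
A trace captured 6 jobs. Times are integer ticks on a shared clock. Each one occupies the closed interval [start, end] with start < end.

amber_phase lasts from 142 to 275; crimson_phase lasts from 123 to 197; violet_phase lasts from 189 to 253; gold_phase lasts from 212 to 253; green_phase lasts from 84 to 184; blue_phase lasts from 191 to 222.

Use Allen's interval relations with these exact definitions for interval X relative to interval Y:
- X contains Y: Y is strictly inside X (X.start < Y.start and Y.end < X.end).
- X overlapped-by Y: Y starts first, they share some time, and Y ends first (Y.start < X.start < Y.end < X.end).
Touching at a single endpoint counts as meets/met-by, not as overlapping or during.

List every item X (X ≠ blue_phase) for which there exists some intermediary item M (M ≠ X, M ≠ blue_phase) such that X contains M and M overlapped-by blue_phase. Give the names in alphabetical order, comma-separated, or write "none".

amber_phase

Target blue_phase = [191, 222].
Intermediaries M with M overlapped-by blue_phase: gold_phase.
Via gold_phase — items with X contains gold_phase: amber_phase.
Union: amber_phase.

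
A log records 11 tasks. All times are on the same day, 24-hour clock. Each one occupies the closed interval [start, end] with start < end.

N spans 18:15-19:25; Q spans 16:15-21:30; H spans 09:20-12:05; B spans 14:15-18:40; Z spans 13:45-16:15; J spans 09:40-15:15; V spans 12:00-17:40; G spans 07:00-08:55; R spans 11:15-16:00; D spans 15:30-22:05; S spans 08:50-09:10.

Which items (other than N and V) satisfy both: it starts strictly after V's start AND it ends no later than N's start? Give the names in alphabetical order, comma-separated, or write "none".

Conditions: its start is strictly after V's start (X.start > 12:00) AND its end is no later than N's start (X.end <= 18:15).
B: start 14:15 > 12:00? ✓; end 18:40 <= 18:15? ✗ → no.
D: start 15:30 > 12:00? ✓; end 22:05 <= 18:15? ✗ → no.
G: start 07:00 > 12:00? ✗; end 08:55 <= 18:15? ✓ → no.
H: start 09:20 > 12:00? ✗; end 12:05 <= 18:15? ✓ → no.
J: start 09:40 > 12:00? ✗; end 15:15 <= 18:15? ✓ → no.
Q: start 16:15 > 12:00? ✓; end 21:30 <= 18:15? ✗ → no.
R: start 11:15 > 12:00? ✗; end 16:00 <= 18:15? ✓ → no.
S: start 08:50 > 12:00? ✗; end 09:10 <= 18:15? ✓ → no.
Z: start 13:45 > 12:00? ✓; end 16:15 <= 18:15? ✓ → yes.
Result: Z.

Z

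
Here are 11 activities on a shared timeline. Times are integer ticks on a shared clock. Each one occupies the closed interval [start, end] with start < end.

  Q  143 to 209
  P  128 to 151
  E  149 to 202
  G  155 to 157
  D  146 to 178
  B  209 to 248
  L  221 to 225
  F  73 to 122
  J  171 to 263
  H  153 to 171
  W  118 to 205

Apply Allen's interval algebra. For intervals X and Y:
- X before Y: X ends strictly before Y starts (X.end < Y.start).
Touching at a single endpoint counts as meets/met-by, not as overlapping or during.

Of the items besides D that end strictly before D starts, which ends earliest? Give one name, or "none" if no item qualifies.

F

Target D = [146, 178].
B [209, 248] → after → excluded.
E [149, 202] → overlapped-by → excluded.
F [73, 122] → before → candidate.
G [155, 157] → during → excluded.
H [153, 171] → during → excluded.
J [171, 263] → overlapped-by → excluded.
L [221, 225] → after → excluded.
P [128, 151] → overlaps → excluded.
Q [143, 209] → contains → excluded.
W [118, 205] → contains → excluded.
Among candidates, earliest end is 122 → F.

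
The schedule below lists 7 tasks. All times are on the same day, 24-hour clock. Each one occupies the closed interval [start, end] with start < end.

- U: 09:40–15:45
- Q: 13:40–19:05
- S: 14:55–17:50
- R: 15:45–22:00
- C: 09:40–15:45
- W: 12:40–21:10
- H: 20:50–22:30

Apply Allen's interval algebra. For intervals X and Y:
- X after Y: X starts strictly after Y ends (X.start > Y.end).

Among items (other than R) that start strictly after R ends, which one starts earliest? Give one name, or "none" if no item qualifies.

Target R = [15:45, 22:00].
C [09:40, 15:45] → meets → excluded.
H [20:50, 22:30] → overlapped-by → excluded.
Q [13:40, 19:05] → overlaps → excluded.
S [14:55, 17:50] → overlaps → excluded.
U [09:40, 15:45] → meets → excluded.
W [12:40, 21:10] → overlaps → excluded.
No candidates → none.

none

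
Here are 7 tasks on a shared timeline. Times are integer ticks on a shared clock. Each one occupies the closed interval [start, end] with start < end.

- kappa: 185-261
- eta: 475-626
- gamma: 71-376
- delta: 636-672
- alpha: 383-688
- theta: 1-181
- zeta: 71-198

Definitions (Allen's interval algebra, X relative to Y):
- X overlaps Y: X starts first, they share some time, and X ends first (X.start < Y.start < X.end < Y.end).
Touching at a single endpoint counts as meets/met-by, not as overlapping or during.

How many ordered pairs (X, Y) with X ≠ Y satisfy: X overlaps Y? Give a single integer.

3

Checking all 42 ordered pairs for relation 'overlaps'; matching pairs in alphabetical order:
(theta, gamma): theta overlaps gamma ✓
(theta, zeta): theta overlaps zeta ✓
(zeta, kappa): zeta overlaps kappa ✓
Count: 3.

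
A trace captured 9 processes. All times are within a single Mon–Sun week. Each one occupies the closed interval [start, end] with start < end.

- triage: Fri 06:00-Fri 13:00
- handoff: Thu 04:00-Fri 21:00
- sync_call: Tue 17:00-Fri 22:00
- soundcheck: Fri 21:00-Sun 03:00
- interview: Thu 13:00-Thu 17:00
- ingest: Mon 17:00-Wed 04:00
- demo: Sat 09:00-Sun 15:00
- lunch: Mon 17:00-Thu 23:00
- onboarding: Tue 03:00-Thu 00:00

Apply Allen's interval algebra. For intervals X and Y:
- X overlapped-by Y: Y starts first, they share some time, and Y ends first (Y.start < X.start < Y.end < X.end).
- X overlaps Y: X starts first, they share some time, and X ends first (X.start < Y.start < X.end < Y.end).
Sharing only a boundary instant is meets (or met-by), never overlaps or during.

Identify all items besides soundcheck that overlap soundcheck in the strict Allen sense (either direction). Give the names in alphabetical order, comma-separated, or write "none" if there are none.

Target soundcheck = [Fri 21:00, Sun 03:00].
demo [Sat 09:00, Sun 15:00] → overlapped-by → yes.
handoff [Thu 04:00, Fri 21:00] → meets → no.
ingest [Mon 17:00, Wed 04:00] → before → no.
interview [Thu 13:00, Thu 17:00] → before → no.
lunch [Mon 17:00, Thu 23:00] → before → no.
onboarding [Tue 03:00, Thu 00:00] → before → no.
sync_call [Tue 17:00, Fri 22:00] → overlaps → yes.
triage [Fri 06:00, Fri 13:00] → before → no.
Result: demo, sync_call.

demo, sync_call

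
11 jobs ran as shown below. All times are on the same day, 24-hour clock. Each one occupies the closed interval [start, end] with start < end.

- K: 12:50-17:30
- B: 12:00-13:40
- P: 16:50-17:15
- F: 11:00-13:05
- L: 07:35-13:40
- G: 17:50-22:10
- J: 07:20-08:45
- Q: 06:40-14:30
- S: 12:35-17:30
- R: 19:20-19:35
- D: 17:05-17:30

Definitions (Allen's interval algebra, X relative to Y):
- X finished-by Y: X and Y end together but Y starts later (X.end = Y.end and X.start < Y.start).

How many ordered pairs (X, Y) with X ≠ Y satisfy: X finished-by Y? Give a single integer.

Checking all 110 ordered pairs for relation 'finished-by'; matching pairs in alphabetical order:
(K, D): K finished-by D ✓
(L, B): L finished-by B ✓
(S, D): S finished-by D ✓
(S, K): S finished-by K ✓
Count: 4.

4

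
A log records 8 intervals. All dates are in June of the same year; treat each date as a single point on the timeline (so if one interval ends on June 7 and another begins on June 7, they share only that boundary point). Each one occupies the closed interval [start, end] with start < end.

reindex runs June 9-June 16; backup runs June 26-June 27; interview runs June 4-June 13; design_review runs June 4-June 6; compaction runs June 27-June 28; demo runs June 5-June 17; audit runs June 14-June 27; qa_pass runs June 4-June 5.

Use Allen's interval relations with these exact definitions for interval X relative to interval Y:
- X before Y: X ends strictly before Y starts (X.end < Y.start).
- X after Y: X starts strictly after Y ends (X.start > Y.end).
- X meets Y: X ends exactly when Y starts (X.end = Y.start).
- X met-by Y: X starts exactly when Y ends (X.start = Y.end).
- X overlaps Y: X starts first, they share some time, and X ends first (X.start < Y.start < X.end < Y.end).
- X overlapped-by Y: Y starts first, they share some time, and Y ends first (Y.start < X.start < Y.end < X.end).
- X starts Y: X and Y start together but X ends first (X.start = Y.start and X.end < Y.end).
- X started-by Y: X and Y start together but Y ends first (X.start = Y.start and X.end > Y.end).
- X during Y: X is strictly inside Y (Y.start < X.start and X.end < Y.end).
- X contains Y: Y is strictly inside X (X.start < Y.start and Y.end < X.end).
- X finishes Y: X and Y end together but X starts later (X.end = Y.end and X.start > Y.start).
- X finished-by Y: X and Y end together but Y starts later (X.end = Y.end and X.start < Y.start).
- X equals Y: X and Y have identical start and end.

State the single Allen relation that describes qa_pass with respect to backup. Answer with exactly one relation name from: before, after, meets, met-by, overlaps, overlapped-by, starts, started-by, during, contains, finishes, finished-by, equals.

qa_pass = [June 4, June 5]; backup = [June 26, June 27].
Compare endpoints: qa_pass.start < backup.start, qa_pass.start < backup.end, qa_pass.end < backup.start, qa_pass.end < backup.end.
That pattern is 'before'.

before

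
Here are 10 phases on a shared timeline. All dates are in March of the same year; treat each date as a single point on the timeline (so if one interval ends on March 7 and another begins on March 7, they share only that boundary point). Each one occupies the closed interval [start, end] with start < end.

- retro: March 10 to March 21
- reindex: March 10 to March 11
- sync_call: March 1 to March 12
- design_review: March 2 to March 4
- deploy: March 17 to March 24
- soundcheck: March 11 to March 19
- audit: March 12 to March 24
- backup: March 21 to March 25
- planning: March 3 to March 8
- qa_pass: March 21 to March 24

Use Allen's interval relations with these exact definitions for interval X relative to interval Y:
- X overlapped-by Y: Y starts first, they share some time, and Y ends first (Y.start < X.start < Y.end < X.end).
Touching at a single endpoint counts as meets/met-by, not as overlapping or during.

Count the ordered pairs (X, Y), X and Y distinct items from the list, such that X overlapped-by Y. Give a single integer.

Checking all 90 ordered pairs for relation 'overlapped-by'; matching pairs in alphabetical order:
(audit, retro): audit overlapped-by retro ✓
(audit, soundcheck): audit overlapped-by soundcheck ✓
(backup, audit): backup overlapped-by audit ✓
(backup, deploy): backup overlapped-by deploy ✓
(deploy, retro): deploy overlapped-by retro ✓
(deploy, soundcheck): deploy overlapped-by soundcheck ✓
(planning, design_review): planning overlapped-by design_review ✓
(retro, sync_call): retro overlapped-by sync_call ✓
(soundcheck, sync_call): soundcheck overlapped-by sync_call ✓
Count: 9.

9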